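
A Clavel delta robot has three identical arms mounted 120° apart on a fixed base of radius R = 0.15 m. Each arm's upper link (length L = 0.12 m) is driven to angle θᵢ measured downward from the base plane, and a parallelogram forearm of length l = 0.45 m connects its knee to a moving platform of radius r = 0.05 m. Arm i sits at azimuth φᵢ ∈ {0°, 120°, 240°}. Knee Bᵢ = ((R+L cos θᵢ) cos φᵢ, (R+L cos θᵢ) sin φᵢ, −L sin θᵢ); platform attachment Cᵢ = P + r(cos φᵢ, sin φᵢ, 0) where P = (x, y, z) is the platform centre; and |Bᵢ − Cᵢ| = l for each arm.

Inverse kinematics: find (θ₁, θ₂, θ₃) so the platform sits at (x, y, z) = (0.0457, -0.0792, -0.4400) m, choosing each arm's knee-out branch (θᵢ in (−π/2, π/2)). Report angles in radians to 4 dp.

rotate P by −φ1: (0.0457, -0.0792, -0.4400)
  e−x'=0.0543;  (l²−L²−(e−x')²−y'²−z²)/2L = -0.0613
  θ1 = atan2(B,A) + arccos(C/0.4433) = 0.2616
rotate P by −φ2: (-0.0914, 0.0000, -0.4400)
  A cos θ + B sin θ = C:  0.1914·cos θ + -0.4400·sin θ = -0.1756
  √(A²+B²)=0.4798;  θ2 = -1.1604+1.9455 ≈ 0.7851
rotate P by −φ3: (0.0457, 0.0792, -0.4400)
  A cos θ + B sin θ = C:  0.0543·cos θ + -0.4400·sin θ = -0.0613
  γ=atan2(-0.4400,0.0543)=-1.4481;  ψ=arccos(-0.1383)=1.7095;  θ3=γ+ψ≈0.2614

θ₁ = 0.2616, θ₂ = 0.7851, θ₃ = 0.2614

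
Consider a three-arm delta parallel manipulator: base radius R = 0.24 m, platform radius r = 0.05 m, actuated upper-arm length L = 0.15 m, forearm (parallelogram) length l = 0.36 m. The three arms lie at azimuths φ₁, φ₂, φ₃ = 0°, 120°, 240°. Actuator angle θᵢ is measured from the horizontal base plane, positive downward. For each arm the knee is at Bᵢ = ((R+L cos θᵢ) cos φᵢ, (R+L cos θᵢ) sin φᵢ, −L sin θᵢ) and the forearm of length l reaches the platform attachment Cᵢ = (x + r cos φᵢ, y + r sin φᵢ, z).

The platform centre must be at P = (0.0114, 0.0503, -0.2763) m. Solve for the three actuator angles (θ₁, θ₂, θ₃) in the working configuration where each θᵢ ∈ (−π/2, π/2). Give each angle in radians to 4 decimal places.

rotate P by −φ1: (0.0114, 0.0503, -0.2763)
  A=0.1786, B=-0.2763, C=(l²−L²−A²−y'²−z²)/(2L)=-0.0122
  θ1 = atan2(B,A) + arccos(C/0.3290) = 0.6110
rotate P by −φ2: (0.0379, -0.0350, -0.2763)
  A=0.1521, B=-0.2763, C=(l²−L²−A²−y'²−z²)/(2L)=0.0213
  γ=atan2(-0.2763,0.1521)=-1.0675;  ψ=arccos(0.0675)=1.5033;  θ2=γ+ψ≈0.4358
φ3=240.0° → target in arm frame (-0.0493, -0.0153)
  A=0.2393, B=-0.2763, C=(l²−L²−A²−y'²−z²)/(2L)=-0.0891
  √(A²+B²)=0.3655;  θ3 = -0.8571+1.8170 ≈ 0.9599

θ₁ = 0.6110, θ₂ = 0.4358, θ₃ = 0.9599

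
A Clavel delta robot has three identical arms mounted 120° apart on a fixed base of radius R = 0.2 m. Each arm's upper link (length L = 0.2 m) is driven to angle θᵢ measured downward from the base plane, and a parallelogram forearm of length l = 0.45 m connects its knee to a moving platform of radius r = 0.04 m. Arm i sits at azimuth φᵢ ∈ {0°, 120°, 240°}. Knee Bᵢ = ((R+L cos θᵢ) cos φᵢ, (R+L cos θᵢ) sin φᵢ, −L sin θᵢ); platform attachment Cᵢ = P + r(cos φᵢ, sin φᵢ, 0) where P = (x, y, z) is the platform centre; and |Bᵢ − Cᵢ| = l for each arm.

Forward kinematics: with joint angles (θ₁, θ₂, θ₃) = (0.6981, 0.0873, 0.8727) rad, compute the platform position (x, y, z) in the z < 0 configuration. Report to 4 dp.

S1 = (0.3132·cos0.0°, 0.3132·sin0.0°, -0.1286) = (0.3132, 0.0000, -0.1286)
φ2=120.0°: virtual centre (-0.1796, 0.3111, -0.0174), radius l
arm 3 at φ=240.0°: ρ3 = 0.2886;  S3 = (-0.1443, -0.2499, -0.1532)
subtract pairs → two planes through P
plane₁₂: -0.9857x+0.6222y+0.2222z = 0.0147
Cramer: x(z) = -0.0023+0.0757z;  y(z) = 0.0200-0.2373z
quadratic in z: (1.0620)z²+(0.1998)z+(-0.0860)=0, √Δ=0.6367 → z ∈ {-0.3938, 0.2057}; z = -0.3938 (taking z<0)
x = -0.0321, y = 0.1135

(-0.0321, 0.1135, -0.3938)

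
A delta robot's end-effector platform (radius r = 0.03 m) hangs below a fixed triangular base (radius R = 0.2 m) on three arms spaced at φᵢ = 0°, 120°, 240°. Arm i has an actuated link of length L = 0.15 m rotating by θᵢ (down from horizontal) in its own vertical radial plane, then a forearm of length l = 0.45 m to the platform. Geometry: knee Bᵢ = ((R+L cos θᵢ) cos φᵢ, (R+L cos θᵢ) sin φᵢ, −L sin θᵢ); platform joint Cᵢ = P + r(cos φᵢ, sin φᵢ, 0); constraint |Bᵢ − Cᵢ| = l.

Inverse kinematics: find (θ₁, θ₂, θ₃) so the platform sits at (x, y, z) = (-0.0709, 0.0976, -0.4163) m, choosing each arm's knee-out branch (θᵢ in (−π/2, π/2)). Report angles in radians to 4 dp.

φ1=0.0° → target in arm frame (-0.0709, 0.0976)
  e−x'=0.2409;  (l²−L²−(e−x')²−y'²−z²)/2L = -0.2029
  γ=atan2(-0.4163,0.2409)=-1.0462;  ψ=arccos(-0.4218)=2.0062;  θ1=γ+ψ≈0.9600
arm 2 (φ=120.0°): x'=0.1200, y'=0.0126
  A=0.0500, B=-0.4163, C=(l²−L²−A²−y'²−z²)/(2L)=0.0134
  θ2 = atan2(B,A) + arccos(C/0.4193) = 0.0875
rotate P by −φ3: (-0.0491, -0.1102, -0.4163)
  A cos θ + B sin θ = C:  0.2191·cos θ + -0.4163·sin θ = -0.1781
  √(A²+B²)=0.4704;  θ3 = -1.0864+1.9592 ≈ 0.8728

θ₁ = 0.9600, θ₂ = 0.0875, θ₃ = 0.8728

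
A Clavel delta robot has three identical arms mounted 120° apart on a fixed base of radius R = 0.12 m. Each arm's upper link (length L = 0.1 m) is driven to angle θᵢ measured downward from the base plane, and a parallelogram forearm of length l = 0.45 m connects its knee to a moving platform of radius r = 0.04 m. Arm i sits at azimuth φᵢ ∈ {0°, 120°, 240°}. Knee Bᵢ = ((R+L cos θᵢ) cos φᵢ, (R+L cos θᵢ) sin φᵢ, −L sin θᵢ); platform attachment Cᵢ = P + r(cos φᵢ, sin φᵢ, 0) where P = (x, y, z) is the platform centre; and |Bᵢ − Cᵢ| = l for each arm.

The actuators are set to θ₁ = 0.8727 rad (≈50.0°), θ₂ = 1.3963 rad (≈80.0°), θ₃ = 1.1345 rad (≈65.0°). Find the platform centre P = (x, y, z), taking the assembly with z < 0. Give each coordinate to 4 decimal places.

(0.0624, -0.0359, -0.5176)

O1 = (0.1443·cos0.0°, 0.1443·sin0.0°, -0.0766) = (0.1443, 0.0000, -0.0766)
arm 2 at φ=120.0°: (R−r)+L cos θ2 = 0.0974;  O2 = (-0.0487, 0.0843, -0.0985)
O3 = (0.1223·cos240.0°, 0.1223·sin240.0°, -0.0906) = (-0.0611, -0.1059, -0.0906)
subtract pairs → two planes through P
plane₁₂: -0.3859x+0.1686y+-0.0437z = -0.0075
det = 0.1510;  x = 0.0145+-0.0927z,  y = -0.0114+0.0473z
quadratic in z: (1.0108)z²+(0.1762)z+(-0.1796)=0, √Δ=0.8703 → z ∈ {-0.5176, 0.3433}; z = -0.5176 (taking z<0)
x = 0.0624, y = -0.0359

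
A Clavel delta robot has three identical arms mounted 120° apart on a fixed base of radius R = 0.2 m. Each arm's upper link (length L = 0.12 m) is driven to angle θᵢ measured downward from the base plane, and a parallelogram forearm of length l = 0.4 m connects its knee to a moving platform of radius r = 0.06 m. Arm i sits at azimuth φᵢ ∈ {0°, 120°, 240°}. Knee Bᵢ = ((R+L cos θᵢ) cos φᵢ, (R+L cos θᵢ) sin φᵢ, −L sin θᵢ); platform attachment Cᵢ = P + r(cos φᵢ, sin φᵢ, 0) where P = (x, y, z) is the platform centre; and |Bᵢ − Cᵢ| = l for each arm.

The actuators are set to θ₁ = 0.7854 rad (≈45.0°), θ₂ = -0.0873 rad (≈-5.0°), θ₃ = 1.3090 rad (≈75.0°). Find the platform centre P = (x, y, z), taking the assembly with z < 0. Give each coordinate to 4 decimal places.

(-0.0134, 0.1556, -0.3659)

arm 1 at φ=0.0°: ρ1 = 0.2249;  centre 1 = (0.2249, 0.0000, -0.0849)
centre 2 = (0.2595·cos120.0°, 0.2595·sin120.0°, 0.0105) = (-0.1298, 0.2248, 0.0105)
centre 3 = (0.1711·cos240.0°, 0.1711·sin240.0°, -0.1159) = (-0.0855, -0.1481, -0.1159)
eliminate P² terms by subtracting sphere 1 from 2 and 3
linear system: -0.7092x+0.4495y = 0.0097−0.1906z; -0.6208x+-0.2963y = -0.0151−-0.0621z
Cramer: x(z) = 0.0080+0.0584z;  y(z) = 0.0342-0.3320z
sphere 1 gives Az²+Bz+C=0 with A=1.1136, B=0.1217, C=-0.1046;  B²−4AC=0.4807;  roots -0.3659, 0.2567;  negative root z = -0.3659
x = -0.0134, y = 0.1556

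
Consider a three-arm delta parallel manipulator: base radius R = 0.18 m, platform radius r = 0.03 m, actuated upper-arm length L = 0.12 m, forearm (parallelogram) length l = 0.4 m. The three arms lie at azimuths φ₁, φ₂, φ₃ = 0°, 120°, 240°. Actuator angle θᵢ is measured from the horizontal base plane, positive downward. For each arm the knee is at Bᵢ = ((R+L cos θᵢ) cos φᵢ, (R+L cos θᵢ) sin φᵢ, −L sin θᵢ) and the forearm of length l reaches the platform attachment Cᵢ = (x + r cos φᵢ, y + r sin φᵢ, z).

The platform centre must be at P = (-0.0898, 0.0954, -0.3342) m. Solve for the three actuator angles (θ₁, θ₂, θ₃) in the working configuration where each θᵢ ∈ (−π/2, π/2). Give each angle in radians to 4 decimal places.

θ₁ = 0.9600, θ₂ = -0.3490, θ₃ = 0.6984

φ1=0.0° → target in arm frame (-0.0898, 0.0954)
  A=0.2398, B=-0.3342, C=(l²−L²−A²−y'²−z²)/(2L)=-0.1362
  √(A²+B²)=0.4113;  θ1 = -0.9484+1.9084 ≈ 0.9600
arm 2 (φ=120.0°): x'=0.1275, y'=0.0301
  A=0.0225, B=-0.3342, C=(l²−L²−A²−y'²−z²)/(2L)=0.1354
  θ2 = atan2(B,A) + arccos(C/0.3350) = -0.3490
arm 3 (φ=240.0°): x'=-0.0377, y'=-0.1255
  A cos θ + B sin θ = C:  0.1877·cos θ + -0.3342·sin θ = -0.0711
  θ3 = atan2(B,A) + arccos(C/0.3833) = 0.6984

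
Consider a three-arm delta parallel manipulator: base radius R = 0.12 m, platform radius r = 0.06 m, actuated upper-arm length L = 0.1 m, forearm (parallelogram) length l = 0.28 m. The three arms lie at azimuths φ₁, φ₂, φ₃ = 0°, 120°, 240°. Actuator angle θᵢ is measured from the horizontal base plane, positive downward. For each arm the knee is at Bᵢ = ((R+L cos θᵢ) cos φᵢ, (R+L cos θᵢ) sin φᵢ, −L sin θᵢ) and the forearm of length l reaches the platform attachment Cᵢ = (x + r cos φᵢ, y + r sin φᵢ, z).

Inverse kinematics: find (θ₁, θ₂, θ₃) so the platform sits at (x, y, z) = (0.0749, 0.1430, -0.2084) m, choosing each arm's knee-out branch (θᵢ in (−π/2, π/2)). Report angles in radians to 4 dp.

arm 1 (φ=0.0°): x'=0.0749, y'=0.1430
  A cos θ + B sin θ = C:  -0.0149·cos θ + -0.2084·sin θ = 0.0215
  √(A²+B²)=0.2089;  θ1 = -1.6422+1.4677 ≈ -0.1744
φ2=120.0° → target in arm frame (0.0864, -0.1364)
  A cos θ + B sin θ = C:  -0.0264·cos θ + -0.2084·sin θ = 0.0284
  γ=atan2(-0.2084,-0.0264)=-1.6968;  ψ=arccos(0.1351)=1.4352;  θ2=γ+ψ≈-0.2615
rotate P by −φ3: (-0.1613, -0.0066, -0.2084)
  e−x'=0.2213;  (l²−L²−(e−x')²−y'²−z²)/2L = -0.1202
  γ=atan2(-0.2084,0.2213)=-0.7554;  ψ=arccos(-0.3955)=1.9774;  θ3=γ+ψ≈1.2220

θ₁ = -0.1744, θ₂ = -0.2615, θ₃ = 1.2220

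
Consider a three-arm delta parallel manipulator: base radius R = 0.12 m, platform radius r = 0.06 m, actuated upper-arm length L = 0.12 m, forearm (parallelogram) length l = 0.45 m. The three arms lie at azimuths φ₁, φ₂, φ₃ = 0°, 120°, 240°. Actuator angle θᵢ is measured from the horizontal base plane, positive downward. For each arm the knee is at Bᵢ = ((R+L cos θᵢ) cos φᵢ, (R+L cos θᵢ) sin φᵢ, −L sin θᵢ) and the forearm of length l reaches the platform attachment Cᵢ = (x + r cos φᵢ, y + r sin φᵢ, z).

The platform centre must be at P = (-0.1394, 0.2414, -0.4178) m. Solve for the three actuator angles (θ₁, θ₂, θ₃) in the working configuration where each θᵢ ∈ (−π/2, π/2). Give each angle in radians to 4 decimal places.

θ₁ = 1.3093, θ₂ = -0.1743, θ₃ = 1.3092

rotate P by −φ1: (-0.1394, 0.2414, -0.4178)
  A cos θ + B sin θ = C:  0.1994·cos θ + -0.4178·sin θ = -0.3520
  γ=atan2(-0.4178,0.1994)=-1.1255;  ψ=arccos(-0.7605)=2.4348;  θ1=γ+ψ≈1.3093
rotate P by −φ2: (0.2788, 0.0000, -0.4178)
  A cos θ + B sin θ = C:  -0.2188·cos θ + -0.4178·sin θ = -0.1430
  γ=atan2(-0.4178,-0.2188)=-2.0531;  ψ=arccos(-0.3031)=1.8788;  θ2=γ+ψ≈-0.1743
rotate P by −φ3: (-0.1394, -0.2414, -0.4178)
  A cos θ + B sin θ = C:  0.1994·cos θ + -0.4178·sin θ = -0.3520
  θ3 = atan2(B,A) + arccos(C/0.4629) = 1.3092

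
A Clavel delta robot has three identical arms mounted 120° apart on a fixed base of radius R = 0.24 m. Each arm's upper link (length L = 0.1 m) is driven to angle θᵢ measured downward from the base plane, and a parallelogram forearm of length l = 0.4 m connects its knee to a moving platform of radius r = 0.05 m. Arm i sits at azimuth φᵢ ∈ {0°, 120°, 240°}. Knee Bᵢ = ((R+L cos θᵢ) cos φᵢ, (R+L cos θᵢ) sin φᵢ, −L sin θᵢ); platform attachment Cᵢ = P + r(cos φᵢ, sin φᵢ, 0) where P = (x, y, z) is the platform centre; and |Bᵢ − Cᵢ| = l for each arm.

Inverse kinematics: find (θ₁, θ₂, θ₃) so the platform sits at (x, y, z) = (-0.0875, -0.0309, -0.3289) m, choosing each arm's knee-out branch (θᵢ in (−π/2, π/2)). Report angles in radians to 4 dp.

arm 1 (φ=0.0°): x'=-0.0875, y'=-0.0309
  e−x'=0.2775;  (l²−L²−(e−x')²−y'²−z²)/2L = -0.1807
  γ=atan2(-0.3289,0.2775)=-0.8700;  ψ=arccos(-0.4199)=2.0041;  θ1=γ+ψ≈1.1341
rotate P by −φ2: (0.0170, 0.0912, -0.3289)
  A cos θ + B sin θ = C:  0.1730·cos θ + -0.3289·sin θ = 0.0178
  √(A²+B²)=0.3716;  θ2 = -1.0865+1.5227 ≈ 0.4362
arm 3 (φ=240.0°): x'=0.0705, y'=-0.0603
  e−x'=0.1195;  (l²−L²−(e−x')²−y'²−z²)/2L = 0.1195
  √(A²+B²)=0.3499;  θ3 = -1.2223+1.2222 ≈ -0.0001

θ₁ = 1.1341, θ₂ = 0.4362, θ₃ = -0.0001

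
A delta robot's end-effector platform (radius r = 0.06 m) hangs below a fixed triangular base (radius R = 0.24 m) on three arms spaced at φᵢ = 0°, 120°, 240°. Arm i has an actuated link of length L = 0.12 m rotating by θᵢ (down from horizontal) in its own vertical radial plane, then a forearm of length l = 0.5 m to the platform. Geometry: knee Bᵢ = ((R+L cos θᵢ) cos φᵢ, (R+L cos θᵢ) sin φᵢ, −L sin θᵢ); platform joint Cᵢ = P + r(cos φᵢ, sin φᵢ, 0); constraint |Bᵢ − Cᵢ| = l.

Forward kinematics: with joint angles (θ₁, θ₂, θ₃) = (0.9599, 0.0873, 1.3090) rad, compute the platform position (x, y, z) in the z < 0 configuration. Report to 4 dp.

arm 1 at φ=0.0°: (R−r)+L cos θ1 = 0.2488;  O1 = (0.2488, 0.0000, -0.0983)
O2 = (0.2995·cos120.0°, 0.2995·sin120.0°, -0.0105) = (-0.1498, 0.2594, -0.0105)
arm 3 at φ=240.0°: (R−r)+L cos θ3 = 0.2111;  O3 = (-0.1055, -0.1828, -0.1159)
eliminate P² terms by subtracting sphere 1 from 2 and 3
linear system: -0.7972x+0.5188y = 0.0183−0.1757z; -0.7087x+-0.3656y = -0.0136−-0.0352z
Cramer: x(z) = 0.0006+0.0697z;  y(z) = 0.0361-0.2315z
sphere 1 gives Az²+Bz+C=0 with A=1.0584, B=0.1453, C=-0.1774;  B²−4AC=0.7722;  roots -0.4837, 0.3465;  negative root z = -0.4837
x = -0.0331, y = 0.1481

(-0.0331, 0.1481, -0.4837)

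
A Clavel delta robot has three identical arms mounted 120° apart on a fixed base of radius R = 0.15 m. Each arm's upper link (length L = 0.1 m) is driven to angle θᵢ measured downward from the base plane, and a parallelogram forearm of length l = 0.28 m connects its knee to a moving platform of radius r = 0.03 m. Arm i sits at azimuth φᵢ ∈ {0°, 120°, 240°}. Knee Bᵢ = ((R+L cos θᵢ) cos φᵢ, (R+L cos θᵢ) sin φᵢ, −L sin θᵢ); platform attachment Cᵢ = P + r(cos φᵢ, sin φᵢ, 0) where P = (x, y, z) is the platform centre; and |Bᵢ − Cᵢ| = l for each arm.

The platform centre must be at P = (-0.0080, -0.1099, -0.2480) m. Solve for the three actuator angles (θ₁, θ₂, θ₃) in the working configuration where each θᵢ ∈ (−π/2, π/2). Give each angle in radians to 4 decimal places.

θ₁ = 0.8732, θ₂ = 1.3966, θ₃ = 0.0002

rotate P by −φ1: (-0.0080, -0.1099, -0.2480)
  A cos θ + B sin θ = C:  0.1280·cos θ + -0.2480·sin θ = -0.1078
  γ=atan2(-0.2480,0.1280)=-1.0943;  ψ=arccos(-0.3864)=1.9675;  θ1=γ+ψ≈0.8732
arm 2 (φ=120.0°): x'=-0.0912, y'=0.0619
  A cos θ + B sin θ = C:  0.2112·cos θ + -0.2480·sin θ = -0.2076
  θ2 = atan2(B,A) + arccos(C/0.3257) = 1.3966
φ3=240.0° → target in arm frame (0.0992, 0.0480)
  A cos θ + B sin θ = C:  0.0208·cos θ + -0.2480·sin θ = 0.0208
  γ=atan2(-0.2480,0.0208)=-1.4870;  ψ=arccos(0.0835)=1.4872;  θ3=γ+ψ≈0.0002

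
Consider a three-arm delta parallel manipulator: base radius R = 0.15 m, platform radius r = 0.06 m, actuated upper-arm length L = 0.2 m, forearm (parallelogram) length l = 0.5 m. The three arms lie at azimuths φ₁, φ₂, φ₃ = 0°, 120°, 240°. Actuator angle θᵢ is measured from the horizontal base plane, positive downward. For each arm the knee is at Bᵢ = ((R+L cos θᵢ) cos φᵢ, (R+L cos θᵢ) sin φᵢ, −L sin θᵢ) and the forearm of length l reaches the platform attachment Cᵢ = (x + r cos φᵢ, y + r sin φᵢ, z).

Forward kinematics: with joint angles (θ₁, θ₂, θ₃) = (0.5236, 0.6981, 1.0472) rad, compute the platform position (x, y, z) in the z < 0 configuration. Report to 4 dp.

(0.0937, 0.0863, -0.5624)

arm 1 at φ=0.0°: ρ1 = 0.2632;  S1 = (0.2632, 0.0000, -0.1000)
S2 = (0.2432·cos120.0°, 0.2432·sin120.0°, -0.1286) = (-0.1216, 0.2106, -0.1286)
arm 3 at φ=240.0°: ρ3 = 0.1900;  S3 = (-0.0950, -0.1645, -0.1732)
eliminate P² terms by subtracting sphere 1 from 2 and 3
[-0.7696 0.4213 -0.0571]·P = -0.0036;  [-0.7164 -0.3291 -0.1464]·P = -0.0132
det = 0.5551;  x = 0.0121+-0.1450z,  y = 0.0136+-0.1293z
quadratic in z: (1.0377)z²+(0.2693)z+(-0.1768)=0, √Δ=0.8979 → z ∈ {-0.5624, 0.3029}; z = -0.5624 (taking z<0)
x = 0.0937, y = 0.0863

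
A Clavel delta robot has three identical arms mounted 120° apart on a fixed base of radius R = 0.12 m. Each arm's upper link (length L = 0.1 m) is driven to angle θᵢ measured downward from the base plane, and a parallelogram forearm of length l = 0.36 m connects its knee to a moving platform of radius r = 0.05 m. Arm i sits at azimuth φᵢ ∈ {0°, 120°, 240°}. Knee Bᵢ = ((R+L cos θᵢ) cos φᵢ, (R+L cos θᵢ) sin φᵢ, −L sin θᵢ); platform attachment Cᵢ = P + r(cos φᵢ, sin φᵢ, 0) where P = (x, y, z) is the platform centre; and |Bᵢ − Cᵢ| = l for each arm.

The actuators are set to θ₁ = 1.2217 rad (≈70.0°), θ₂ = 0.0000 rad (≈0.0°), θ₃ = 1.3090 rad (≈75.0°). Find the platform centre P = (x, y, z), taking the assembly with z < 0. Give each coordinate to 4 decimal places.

arm 1 at φ=0.0°: (R−r)+L cos θ1 = 0.1042;  S1 = (0.1042, 0.0000, -0.0940)
S2 = (0.1700·cos120.0°, 0.1700·sin120.0°, 0.0000) = (-0.0850, 0.1472, 0.0000)
S3 = (0.0959·cos240.0°, 0.0959·sin240.0°, -0.0966) = (-0.0479, -0.0830, -0.0966)
eliminate P² terms by subtracting sphere 1 from 2 and 3
plane₁₂: -0.3784x+0.2944y+0.1879z = 0.0092
det = 0.1524;  x = -0.0078+0.1946z,  y = 0.0213+-0.3882z
sphere 1 gives Az²+Bz+C=0 with A=1.1885, B=0.1278, C=-0.1078;  B²−4AC=0.5287;  roots -0.3597, 0.2521;  negative root z = -0.3597
x = -0.0778, y = 0.1609

(-0.0778, 0.1609, -0.3597)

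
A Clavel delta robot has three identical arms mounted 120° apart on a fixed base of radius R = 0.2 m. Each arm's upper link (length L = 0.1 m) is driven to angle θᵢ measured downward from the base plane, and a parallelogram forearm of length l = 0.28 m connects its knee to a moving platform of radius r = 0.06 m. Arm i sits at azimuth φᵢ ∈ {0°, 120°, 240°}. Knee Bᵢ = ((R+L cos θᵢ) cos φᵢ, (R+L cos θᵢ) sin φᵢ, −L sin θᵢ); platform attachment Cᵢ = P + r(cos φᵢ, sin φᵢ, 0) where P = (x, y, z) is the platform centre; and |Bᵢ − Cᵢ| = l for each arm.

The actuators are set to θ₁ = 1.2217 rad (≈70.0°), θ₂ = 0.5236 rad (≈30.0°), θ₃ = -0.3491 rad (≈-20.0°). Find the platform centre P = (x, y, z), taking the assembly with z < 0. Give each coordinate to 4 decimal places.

(-0.0841, -0.0426, -0.1932)

arm 1 at φ=0.0°: (R−r)+L cos θ1 = 0.1742;  S1 = (0.1742, 0.0000, -0.0940)
φ2=120.0°: virtual centre (-0.1133, 0.1962, -0.0500), radius l
φ3=240.0°: virtual centre (-0.1170, -0.2026, 0.0342), radius l
eliminate P² terms by subtracting sphere 1 from 2 and 3
linear system: -0.5750x+0.3925y = 0.0147−0.0879z; -0.5824x+-0.4052y = 0.0167−0.2563z
det = 0.4616;  x = -0.0271+0.2952z,  y = -0.0023+0.2084z
into |P−S₁|² = l²: 1.1305z² + 0.0681z + -0.0290 = 0;  Δ = 0.1360;  z = -0.1932 or 0.1329 → z<0 root = -0.1932
x = -0.0841, y = -0.0426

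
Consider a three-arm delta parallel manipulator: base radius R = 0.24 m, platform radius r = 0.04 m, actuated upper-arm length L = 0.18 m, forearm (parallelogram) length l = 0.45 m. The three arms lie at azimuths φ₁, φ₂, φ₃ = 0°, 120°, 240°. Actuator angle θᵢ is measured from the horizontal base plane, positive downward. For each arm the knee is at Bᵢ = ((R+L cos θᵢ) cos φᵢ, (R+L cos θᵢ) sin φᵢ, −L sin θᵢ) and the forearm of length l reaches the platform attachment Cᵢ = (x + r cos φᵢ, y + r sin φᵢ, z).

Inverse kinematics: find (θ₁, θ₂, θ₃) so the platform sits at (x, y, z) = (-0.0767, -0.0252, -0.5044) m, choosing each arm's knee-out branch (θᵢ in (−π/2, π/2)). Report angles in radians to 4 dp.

arm 1 (φ=0.0°): x'=-0.0767, y'=-0.0252
  A cos θ + B sin θ = C:  0.2767·cos θ + -0.5044·sin θ = -0.4487
  γ=atan2(-0.5044,0.2767)=-1.0690;  ψ=arccos(-0.7799)=2.4652;  θ1=γ+ψ≈1.3962
rotate P by −φ2: (0.0165, 0.0790, -0.5044)
  A cos θ + B sin θ = C:  0.1835·cos θ + -0.5044·sin θ = -0.3451
  √(A²+B²)=0.5367;  θ2 = -1.2219+2.2691 ≈ 1.0472
rotate P by −φ3: (0.0602, -0.0538, -0.5044)
  A=0.1398, B=-0.5044, C=(l²−L²−A²−y'²−z²)/(2L)=-0.2966
  √(A²+B²)=0.5234;  θ3 = -1.3004+2.1732 ≈ 0.8728

θ₁ = 1.3962, θ₂ = 1.0472, θ₃ = 0.8728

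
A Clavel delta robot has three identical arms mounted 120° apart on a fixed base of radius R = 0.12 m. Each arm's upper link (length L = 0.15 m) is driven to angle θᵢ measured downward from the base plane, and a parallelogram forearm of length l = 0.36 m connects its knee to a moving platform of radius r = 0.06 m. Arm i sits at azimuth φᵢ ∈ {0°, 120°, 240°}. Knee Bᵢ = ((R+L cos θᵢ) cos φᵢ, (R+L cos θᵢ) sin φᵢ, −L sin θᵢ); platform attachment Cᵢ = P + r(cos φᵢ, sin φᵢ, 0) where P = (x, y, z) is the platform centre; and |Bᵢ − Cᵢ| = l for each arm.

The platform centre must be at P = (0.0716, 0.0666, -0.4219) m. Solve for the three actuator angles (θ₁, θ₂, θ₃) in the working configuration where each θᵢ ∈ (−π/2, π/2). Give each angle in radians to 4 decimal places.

rotate P by −φ1: (0.0716, 0.0666, -0.4219)
  A cos θ + B sin θ = C:  -0.0116·cos θ + -0.4219·sin θ = -0.2516
  γ=atan2(-0.4219,-0.0116)=-1.5983;  ψ=arccos(-0.5960)=2.2094;  θ1=γ+ψ≈0.6111
arm 2 (φ=120.0°): x'=0.0219, y'=-0.0953
  A=0.0381, B=-0.4219, C=(l²−L²−A²−y'²−z²)/(2L)=-0.2715
  γ=atan2(-0.4219,0.0381)=-1.4807;  ψ=arccos(-0.6408)=2.2663;  θ2=γ+ψ≈0.7857
rotate P by −φ3: (-0.0935, 0.0287, -0.4219)
  e−x'=0.1535;  (l²−L²−(e−x')²−y'²−z²)/2L = -0.3176
  √(A²+B²)=0.4489;  θ3 = -1.2219+2.3566 ≈ 1.1347

θ₁ = 0.6111, θ₂ = 0.7857, θ₃ = 1.1347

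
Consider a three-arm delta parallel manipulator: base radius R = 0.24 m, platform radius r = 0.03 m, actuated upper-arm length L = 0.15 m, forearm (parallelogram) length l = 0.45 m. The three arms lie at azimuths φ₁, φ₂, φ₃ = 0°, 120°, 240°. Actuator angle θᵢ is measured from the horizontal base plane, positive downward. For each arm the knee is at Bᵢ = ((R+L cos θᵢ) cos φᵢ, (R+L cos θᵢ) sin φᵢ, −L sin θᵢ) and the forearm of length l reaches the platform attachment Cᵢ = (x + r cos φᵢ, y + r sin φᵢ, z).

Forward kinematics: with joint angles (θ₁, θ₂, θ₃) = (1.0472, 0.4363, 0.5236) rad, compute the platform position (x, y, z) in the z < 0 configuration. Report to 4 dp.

(-0.0790, 0.0094, -0.3943)

φ1=0.0°: virtual centre (0.2850, 0.0000, -0.1299), radius l
arm 2 at φ=120.0°: ρ2 = 0.3459;  S2 = (-0.1730, 0.2996, -0.0634)
arm 3 at φ=240.0°: ρ3 = 0.3399;  S3 = (-0.1700, -0.2944, -0.0750)
subtract pairs → two planes through P
[-0.9159 0.5992 0.1330]·P = 0.0256;  [-0.9099 -0.5887 0.1098]·P = 0.0231
Cramer: x(z) = -0.0266+0.1329z;  y(z) = 0.0020-0.0189z
sphere 1 gives Az²+Bz+C=0 with A=1.0180, B=0.1769, C=-0.0885;  B²−4AC=0.3917;  roots -0.3943, 0.2205;  negative root z = -0.3943
x = -0.0790, y = 0.0094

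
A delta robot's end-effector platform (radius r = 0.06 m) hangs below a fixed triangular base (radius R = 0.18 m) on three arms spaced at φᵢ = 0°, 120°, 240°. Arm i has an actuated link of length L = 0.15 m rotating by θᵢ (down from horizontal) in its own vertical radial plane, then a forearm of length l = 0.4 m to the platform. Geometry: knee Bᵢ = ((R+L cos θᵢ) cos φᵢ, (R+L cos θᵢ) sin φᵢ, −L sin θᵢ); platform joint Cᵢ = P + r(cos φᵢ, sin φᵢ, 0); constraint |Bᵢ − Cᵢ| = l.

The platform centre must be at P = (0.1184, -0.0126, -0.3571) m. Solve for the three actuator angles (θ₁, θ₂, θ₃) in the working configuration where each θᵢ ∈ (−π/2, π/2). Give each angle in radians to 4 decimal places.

θ₁ = -0.0873, θ₂ = 0.7854, θ₃ = 0.6981

φ1=0.0° → target in arm frame (0.1184, -0.0126)
  A=0.0016, B=-0.3571, C=(l²−L²−A²−y'²−z²)/(2L)=0.0327
  θ1 = atan2(B,A) + arccos(C/0.3571) = -0.0873
rotate P by −φ2: (-0.0701, -0.0962, -0.3571)
  A=0.1901, B=-0.3571, C=(l²−L²−A²−y'²−z²)/(2L)=-0.1181
  θ2 = atan2(B,A) + arccos(C/0.4046) = 0.7854
rotate P by −φ3: (-0.0483, 0.1088, -0.3571)
  A=0.1683, B=-0.3571, C=(l²−L²−A²−y'²−z²)/(2L)=-0.1006
  θ3 = atan2(B,A) + arccos(C/0.3948) = 0.6981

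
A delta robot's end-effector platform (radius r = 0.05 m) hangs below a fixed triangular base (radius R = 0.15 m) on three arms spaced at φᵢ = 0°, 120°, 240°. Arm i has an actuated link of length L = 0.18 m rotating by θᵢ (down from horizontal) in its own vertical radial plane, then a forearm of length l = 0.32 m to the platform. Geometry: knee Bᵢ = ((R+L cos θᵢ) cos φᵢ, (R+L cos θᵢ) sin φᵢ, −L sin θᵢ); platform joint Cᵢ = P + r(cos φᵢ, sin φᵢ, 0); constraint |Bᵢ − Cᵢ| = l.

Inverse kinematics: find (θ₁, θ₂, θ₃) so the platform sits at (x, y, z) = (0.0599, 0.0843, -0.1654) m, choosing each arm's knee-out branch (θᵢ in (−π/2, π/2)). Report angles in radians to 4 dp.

φ1=0.0° → target in arm frame (0.0599, 0.0843)
  e−x'=0.0401;  (l²−L²−(e−x')²−y'²−z²)/2L = 0.0942
  √(A²+B²)=0.1702;  θ1 = -1.3329+0.9839 ≈ -0.3490
rotate P by −φ2: (0.0431, -0.0940, -0.1654)
  e−x'=0.0569;  (l²−L²−(e−x')²−y'²−z²)/2L = 0.0849
  √(A²+B²)=0.1749;  θ2 = -1.2392+1.0641 ≈ -0.1751
φ3=240.0° → target in arm frame (-0.1030, 0.0097)
  A=0.2030, B=-0.1654, C=(l²−L²−A²−y'²−z²)/(2L)=0.0038
  γ=atan2(-0.1654,0.2030)=-0.6838;  ψ=arccos(0.0144)=1.5564;  θ3=γ+ψ≈0.8726

θ₁ = -0.3490, θ₂ = -0.1751, θ₃ = 0.8726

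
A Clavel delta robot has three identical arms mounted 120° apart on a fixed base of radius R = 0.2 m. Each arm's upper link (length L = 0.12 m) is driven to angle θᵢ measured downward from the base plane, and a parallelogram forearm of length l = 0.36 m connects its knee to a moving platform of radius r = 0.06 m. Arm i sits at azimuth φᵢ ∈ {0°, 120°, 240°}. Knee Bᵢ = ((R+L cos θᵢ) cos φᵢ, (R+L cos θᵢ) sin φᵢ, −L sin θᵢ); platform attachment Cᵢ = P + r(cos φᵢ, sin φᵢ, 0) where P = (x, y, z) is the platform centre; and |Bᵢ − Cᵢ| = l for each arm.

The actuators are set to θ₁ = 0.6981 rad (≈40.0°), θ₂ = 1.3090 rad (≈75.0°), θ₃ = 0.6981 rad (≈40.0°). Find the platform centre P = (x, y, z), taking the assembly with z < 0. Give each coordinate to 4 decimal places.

(0.0401, -0.0694, -0.3737)

φ1=0.0°: virtual centre (0.2319, 0.0000, -0.0771), radius l
φ2=120.0°: virtual centre (-0.0855, 0.1481, -0.1159), radius l
φ3=240.0°: virtual centre (-0.1160, -0.2009, -0.0771), radius l
eliminate P² terms by subtracting sphere 1 from 2 and 3
plane₁₂: -0.6349x+0.2963y+-0.0776z = -0.0170
det = 0.4612;  x = 0.0148+-0.0676z,  y = -0.0257+0.1170z
sphere 1 gives Az²+Bz+C=0 with A=1.0183, B=0.1776, C=-0.0759;  B²−4AC=0.3405;  roots -0.3737, 0.1993;  negative root z = -0.3737
x = 0.0401, y = -0.0694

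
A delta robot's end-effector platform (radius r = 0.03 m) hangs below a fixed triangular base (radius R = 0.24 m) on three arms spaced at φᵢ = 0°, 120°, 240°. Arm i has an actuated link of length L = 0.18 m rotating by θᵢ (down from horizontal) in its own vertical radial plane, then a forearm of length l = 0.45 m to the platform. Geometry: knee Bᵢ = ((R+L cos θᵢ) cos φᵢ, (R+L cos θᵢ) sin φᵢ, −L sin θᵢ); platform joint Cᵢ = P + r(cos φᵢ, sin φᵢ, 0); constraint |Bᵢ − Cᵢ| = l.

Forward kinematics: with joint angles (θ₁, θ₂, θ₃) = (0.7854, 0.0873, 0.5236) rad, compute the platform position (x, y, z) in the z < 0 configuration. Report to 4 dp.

(-0.0620, 0.0439, -0.3302)

φ1=0.0°: virtual centre (0.3373, 0.0000, -0.1273), radius l
O2 = (0.3893·cos120.0°, 0.3893·sin120.0°, -0.0157) = (-0.1947, 0.3372, -0.0157)
arm 3 at φ=240.0°: ρ3 = 0.3659;  O3 = (-0.1829, -0.3169, -0.0900)
|O₂|²−|O₁|² = 0.0219;  |O₃|²−|O₁|² = 0.0120
linear system: -1.0639x+0.6743y = 0.0219−0.2232z; -1.0404x+-0.6337y = 0.0120−0.0746z
Cramer: x(z) = -0.0160+0.1393z;  y(z) = 0.0072-0.1111z
sphere 1 gives Az²+Bz+C=0 with A=1.0318, B=0.1545, C=-0.0615;  B²−4AC=0.2776;  roots -0.3302, 0.1804;  negative root z = -0.3302
x = -0.0620, y = 0.0439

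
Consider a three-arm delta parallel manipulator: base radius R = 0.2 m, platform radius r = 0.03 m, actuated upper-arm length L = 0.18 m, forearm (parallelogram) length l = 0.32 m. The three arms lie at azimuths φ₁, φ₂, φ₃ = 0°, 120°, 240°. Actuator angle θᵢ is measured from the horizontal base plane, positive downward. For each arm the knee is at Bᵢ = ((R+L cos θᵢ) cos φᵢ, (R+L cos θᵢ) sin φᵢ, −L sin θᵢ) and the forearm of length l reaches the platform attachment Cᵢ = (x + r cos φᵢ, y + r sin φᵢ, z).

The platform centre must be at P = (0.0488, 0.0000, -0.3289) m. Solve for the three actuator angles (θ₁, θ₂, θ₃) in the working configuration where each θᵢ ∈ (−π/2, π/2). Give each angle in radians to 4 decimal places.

rotate P by −φ1: (0.0488, 0.0000, -0.3289)
  e−x'=0.1212;  (l²−L²−(e−x')²−y'²−z²)/2L = -0.1468
  θ1 = atan2(B,A) + arccos(C/0.3505) = 0.7853
rotate P by −φ2: (-0.0244, -0.0423, -0.3289)
  e−x'=0.1944;  (l²−L²−(e−x')²−y'²−z²)/2L = -0.2160
  θ2 = atan2(B,A) + arccos(C/0.3821) = 1.1346
rotate P by −φ3: (-0.0244, 0.0423, -0.3289)
  e−x'=0.1944;  (l²−L²−(e−x')²−y'²−z²)/2L = -0.2160
  γ=atan2(-0.3289,0.1944)=-1.0370;  ψ=arccos(-0.5653)=2.1716;  θ3=γ+ψ≈1.1346

θ₁ = 0.7853, θ₂ = 1.1346, θ₃ = 1.1346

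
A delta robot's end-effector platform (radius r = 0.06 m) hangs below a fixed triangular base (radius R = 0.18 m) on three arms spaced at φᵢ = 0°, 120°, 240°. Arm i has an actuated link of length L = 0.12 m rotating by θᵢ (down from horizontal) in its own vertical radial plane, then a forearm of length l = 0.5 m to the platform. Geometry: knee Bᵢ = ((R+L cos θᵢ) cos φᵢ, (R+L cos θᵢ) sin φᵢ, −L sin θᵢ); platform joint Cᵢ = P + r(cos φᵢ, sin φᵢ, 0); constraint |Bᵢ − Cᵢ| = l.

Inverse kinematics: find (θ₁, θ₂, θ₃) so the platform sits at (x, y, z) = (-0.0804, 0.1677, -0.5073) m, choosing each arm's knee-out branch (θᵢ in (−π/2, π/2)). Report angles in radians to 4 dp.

φ1=0.0° → target in arm frame (-0.0804, 0.1677)
  A cos θ + B sin θ = C:  0.2004·cos θ + -0.5073·sin θ = -0.3752
  γ=atan2(-0.5073,0.2004)=-1.1946;  ψ=arccos(-0.6878)=2.3292;  θ1=γ+ψ≈1.1347
rotate P by −φ2: (0.1854, -0.0142, -0.5073)
  A cos θ + B sin θ = C:  -0.0654·cos θ + -0.5073·sin θ = -0.1093
  √(A²+B²)=0.5115;  θ2 = -1.6991+1.7862 ≈ 0.0871
arm 3 (φ=240.0°): x'=-0.1050, y'=-0.1535
  A=0.2250, B=-0.5073, C=(l²−L²−A²−y'²−z²)/(2L)=-0.3998
  γ=atan2(-0.5073,0.2250)=-1.1533;  ψ=arccos(-0.7204)=2.3751;  θ3=γ+ψ≈1.2218

θ₁ = 1.1347, θ₂ = 0.0871, θ₃ = 1.2218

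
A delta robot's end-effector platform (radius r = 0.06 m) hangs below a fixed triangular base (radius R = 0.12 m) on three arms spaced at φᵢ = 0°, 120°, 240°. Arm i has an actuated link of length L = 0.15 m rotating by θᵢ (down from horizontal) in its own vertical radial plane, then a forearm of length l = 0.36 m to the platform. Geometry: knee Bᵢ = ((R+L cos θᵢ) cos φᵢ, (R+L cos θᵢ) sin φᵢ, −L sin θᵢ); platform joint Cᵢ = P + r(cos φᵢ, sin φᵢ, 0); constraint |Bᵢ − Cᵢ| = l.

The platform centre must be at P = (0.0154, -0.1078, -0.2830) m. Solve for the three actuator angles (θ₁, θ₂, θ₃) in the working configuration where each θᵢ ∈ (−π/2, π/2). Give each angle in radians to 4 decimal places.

rotate P by −φ1: (0.0154, -0.1078, -0.2830)
  e−x'=0.0446;  (l²−L²−(e−x')²−y'²−z²)/2L = 0.0447
  √(A²+B²)=0.2865;  θ1 = -1.4145+1.4142 ≈ -0.0002
rotate P by −φ2: (-0.1011, 0.0406, -0.2830)
  e−x'=0.1611;  (l²−L²−(e−x')²−y'²−z²)/2L = -0.0019
  θ2 = atan2(B,A) + arccos(C/0.3256) = 0.5233
rotate P by −φ3: (0.0857, 0.0672, -0.2830)
  e−x'=-0.0257;  (l²−L²−(e−x')²−y'²−z²)/2L = 0.0728
  θ3 = atan2(B,A) + arccos(C/0.2842) = -0.3494

θ₁ = -0.0002, θ₂ = 0.5233, θ₃ = -0.3494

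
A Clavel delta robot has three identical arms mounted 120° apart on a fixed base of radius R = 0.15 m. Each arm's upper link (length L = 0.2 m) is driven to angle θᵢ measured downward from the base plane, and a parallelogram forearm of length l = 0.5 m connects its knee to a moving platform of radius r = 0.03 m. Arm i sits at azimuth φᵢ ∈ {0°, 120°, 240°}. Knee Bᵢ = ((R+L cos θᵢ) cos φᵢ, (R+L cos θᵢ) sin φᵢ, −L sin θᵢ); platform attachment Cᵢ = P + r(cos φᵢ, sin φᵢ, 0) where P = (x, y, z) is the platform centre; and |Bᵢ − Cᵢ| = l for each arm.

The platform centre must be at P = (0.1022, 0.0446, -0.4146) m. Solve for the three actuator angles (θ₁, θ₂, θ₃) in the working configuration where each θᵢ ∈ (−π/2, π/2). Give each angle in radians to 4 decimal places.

rotate P by −φ1: (0.1022, 0.0446, -0.4146)
  A=0.0178, B=-0.4146, C=(l²−L²−A²−y'²−z²)/(2L)=0.0895
  θ1 = atan2(B,A) + arccos(C/0.4150) = -0.1745
arm 2 (φ=120.0°): x'=-0.0125, y'=-0.1108
  A=0.1325, B=-0.4146, C=(l²−L²−A²−y'²−z²)/(2L)=0.0207
  γ=atan2(-0.4146,0.1325)=-1.2615;  ψ=arccos(0.0476)=1.5232;  θ2=γ+ψ≈0.2617
rotate P by −φ3: (-0.0897, 0.0662, -0.4146)
  A=0.2097, B=-0.4146, C=(l²−L²−A²−y'²−z²)/(2L)=-0.0257
  √(A²+B²)=0.4646;  θ3 = -1.1025+1.6260 ≈ 0.5236

θ₁ = -0.1745, θ₂ = 0.2617, θ₃ = 0.5236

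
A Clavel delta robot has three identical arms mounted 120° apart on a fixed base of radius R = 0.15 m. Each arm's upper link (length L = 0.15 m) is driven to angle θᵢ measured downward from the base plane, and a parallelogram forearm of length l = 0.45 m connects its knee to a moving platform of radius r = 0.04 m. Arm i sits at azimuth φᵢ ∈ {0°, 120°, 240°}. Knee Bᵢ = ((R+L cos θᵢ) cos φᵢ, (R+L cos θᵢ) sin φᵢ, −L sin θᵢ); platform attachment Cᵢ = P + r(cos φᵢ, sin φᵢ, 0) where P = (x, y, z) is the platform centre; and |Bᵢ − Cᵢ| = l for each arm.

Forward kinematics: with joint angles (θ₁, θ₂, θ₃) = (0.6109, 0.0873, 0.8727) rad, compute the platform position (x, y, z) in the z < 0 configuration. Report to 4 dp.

(-0.0195, 0.1236, -0.4375)

arm 1 at φ=0.0°: ρ1 = 0.2329;  S1 = (0.2329, 0.0000, -0.0860)
arm 2 at φ=120.0°: ρ2 = 0.2594;  S2 = (-0.1297, 0.2247, -0.0131)
arm 3 at φ=240.0°: ρ3 = 0.2064;  S3 = (-0.1032, -0.1788, -0.1149)
|S₂|²−|S₁|² = 0.0058;  |S₃|²−|S₁|² = -0.0058
[-0.7252 0.4493 0.1459]·P = 0.0058;  [-0.6722 -0.3575 -0.0577]·P = -0.0058
Cramer: x(z) = 0.0009+0.0467z;  y(z) = 0.0145-0.2493z
into |P−S₁|² = l²: 1.0644z² + 0.1432z + -0.1411 = 0;  Δ = 0.6212;  z = -0.4375 or 0.3030 → z<0 root = -0.4375
x = -0.0195, y = 0.1236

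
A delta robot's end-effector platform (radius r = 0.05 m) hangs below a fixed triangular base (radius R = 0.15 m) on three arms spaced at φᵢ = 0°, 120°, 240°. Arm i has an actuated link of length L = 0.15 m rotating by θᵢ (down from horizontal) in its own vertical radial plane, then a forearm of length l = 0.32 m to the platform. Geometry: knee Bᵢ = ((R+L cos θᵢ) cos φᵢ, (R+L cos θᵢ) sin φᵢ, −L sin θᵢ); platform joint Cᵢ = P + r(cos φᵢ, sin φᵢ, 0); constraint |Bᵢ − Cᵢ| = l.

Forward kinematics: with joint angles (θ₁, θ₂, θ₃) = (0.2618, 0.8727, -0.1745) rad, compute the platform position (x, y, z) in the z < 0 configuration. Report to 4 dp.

(0.0165, -0.1018, -0.2385)

O1 = (0.2449·cos0.0°, 0.2449·sin0.0°, -0.0388) = (0.2449, 0.0000, -0.0388)
O2 = (0.1964·cos120.0°, 0.1964·sin120.0°, -0.1149) = (-0.0982, 0.1701, -0.1149)
arm 3 at φ=240.0°: (R−r)+L cos θ3 = 0.2477;  O3 = (-0.1239, -0.2145, 0.0260)
eliminate P² terms by subtracting sphere 1 from 2 and 3
plane₁₂: -0.6862x+0.3402y+-0.1522z = -0.0097
det = 0.5453;  x = 0.0073+-0.0388z,  y = -0.0138+0.3690z
into |P−O₁|² = l²: 1.1377z² + 0.0859z + -0.0442 = 0;  Δ = 0.2087;  z = -0.2385 or 0.1630 → z<0 root = -0.2385
x = 0.0165, y = -0.1018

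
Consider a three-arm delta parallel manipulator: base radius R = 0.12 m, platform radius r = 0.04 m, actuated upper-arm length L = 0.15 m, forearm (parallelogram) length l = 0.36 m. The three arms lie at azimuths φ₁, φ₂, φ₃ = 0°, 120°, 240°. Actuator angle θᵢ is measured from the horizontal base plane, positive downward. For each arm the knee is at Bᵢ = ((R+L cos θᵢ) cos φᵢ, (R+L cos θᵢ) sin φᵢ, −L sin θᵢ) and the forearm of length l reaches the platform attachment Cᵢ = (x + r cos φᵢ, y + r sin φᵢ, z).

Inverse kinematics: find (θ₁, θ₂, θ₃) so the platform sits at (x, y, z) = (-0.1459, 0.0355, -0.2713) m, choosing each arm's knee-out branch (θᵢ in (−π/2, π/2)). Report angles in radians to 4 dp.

rotate P by −φ1: (-0.1459, 0.0355, -0.2713)
  e−x'=0.2259;  (l²−L²−(e−x')²−y'²−z²)/2L = -0.0626
  θ1 = atan2(B,A) + arccos(C/0.3530) = 0.8727
arm 2 (φ=120.0°): x'=0.1037, y'=0.1086
  A cos θ + B sin θ = C:  -0.0237·cos θ + -0.2713·sin θ = 0.0705
  √(A²+B²)=0.2723;  θ2 = -1.6579+1.3091 ≈ -0.3488
φ3=240.0° → target in arm frame (0.0422, -0.1441)
  A=0.0378, B=-0.2713, C=(l²−L²−A²−y'²−z²)/(2L)=0.0377
  γ=atan2(-0.2713,0.0378)=-1.4324;  ψ=arccos(0.1375)=1.4328;  θ3=γ+ψ≈0.0004

θ₁ = 0.8727, θ₂ = -0.3488, θ₃ = 0.0004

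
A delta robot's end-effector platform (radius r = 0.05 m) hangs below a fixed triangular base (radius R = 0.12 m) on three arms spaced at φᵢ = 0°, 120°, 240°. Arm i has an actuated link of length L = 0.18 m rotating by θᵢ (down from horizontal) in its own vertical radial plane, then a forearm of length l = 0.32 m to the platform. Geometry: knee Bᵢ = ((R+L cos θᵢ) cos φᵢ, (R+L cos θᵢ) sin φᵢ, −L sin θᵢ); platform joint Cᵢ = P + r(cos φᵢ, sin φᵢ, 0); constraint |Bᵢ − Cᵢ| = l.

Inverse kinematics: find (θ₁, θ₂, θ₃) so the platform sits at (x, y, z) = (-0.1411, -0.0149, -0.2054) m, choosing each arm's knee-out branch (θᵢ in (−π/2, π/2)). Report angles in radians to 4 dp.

θ₁ = 0.9599, θ₂ = -0.0869, θ₃ = -0.2618

φ1=0.0° → target in arm frame (-0.1411, -0.0149)
  A cos θ + B sin θ = C:  0.2111·cos θ + -0.2054·sin θ = -0.0472
  θ1 = atan2(B,A) + arccos(C/0.2945) = 0.9599
rotate P by −φ2: (0.0576, 0.1296, -0.2054)
  e−x'=0.0124;  (l²−L²−(e−x')²−y'²−z²)/2L = 0.0301
  θ2 = atan2(B,A) + arccos(C/0.2058) = -0.0869
rotate P by −φ3: (0.0835, -0.1147, -0.2054)
  A=-0.0135, B=-0.2054, C=(l²−L²−A²−y'²−z²)/(2L)=0.0402
  γ=atan2(-0.2054,-0.0135)=-1.6362;  ψ=arccos(0.1952)=1.3744;  θ3=γ+ψ≈-0.2618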